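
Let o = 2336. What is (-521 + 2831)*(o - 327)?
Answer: 4640790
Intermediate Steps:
(-521 + 2831)*(o - 327) = (-521 + 2831)*(2336 - 327) = 2310*2009 = 4640790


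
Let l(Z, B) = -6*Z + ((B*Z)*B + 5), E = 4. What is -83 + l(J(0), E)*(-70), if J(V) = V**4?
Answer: -433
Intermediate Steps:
l(Z, B) = 5 - 6*Z + Z*B**2 (l(Z, B) = -6*Z + (Z*B**2 + 5) = -6*Z + (5 + Z*B**2) = 5 - 6*Z + Z*B**2)
-83 + l(J(0), E)*(-70) = -83 + (5 - 6*0**4 + 0**4*4**2)*(-70) = -83 + (5 - 6*0 + 0*16)*(-70) = -83 + (5 + 0 + 0)*(-70) = -83 + 5*(-70) = -83 - 350 = -433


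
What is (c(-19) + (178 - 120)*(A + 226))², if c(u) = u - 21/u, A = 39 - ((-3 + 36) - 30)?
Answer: 83165331456/361 ≈ 2.3037e+8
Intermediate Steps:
A = 36 (A = 39 - (33 - 30) = 39 - 1*3 = 39 - 3 = 36)
(c(-19) + (178 - 120)*(A + 226))² = ((-19 - 21/(-19)) + (178 - 120)*(36 + 226))² = ((-19 - 21*(-1/19)) + 58*262)² = ((-19 + 21/19) + 15196)² = (-340/19 + 15196)² = (288384/19)² = 83165331456/361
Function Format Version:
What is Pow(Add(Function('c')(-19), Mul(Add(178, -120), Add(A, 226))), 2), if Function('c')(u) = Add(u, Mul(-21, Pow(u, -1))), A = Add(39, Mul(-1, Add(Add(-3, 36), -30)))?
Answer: Rational(83165331456, 361) ≈ 2.3037e+8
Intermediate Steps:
A = 36 (A = Add(39, Mul(-1, Add(33, -30))) = Add(39, Mul(-1, 3)) = Add(39, -3) = 36)
Pow(Add(Function('c')(-19), Mul(Add(178, -120), Add(A, 226))), 2) = Pow(Add(Add(-19, Mul(-21, Pow(-19, -1))), Mul(Add(178, -120), Add(36, 226))), 2) = Pow(Add(Add(-19, Mul(-21, Rational(-1, 19))), Mul(58, 262)), 2) = Pow(Add(Add(-19, Rational(21, 19)), 15196), 2) = Pow(Add(Rational(-340, 19), 15196), 2) = Pow(Rational(288384, 19), 2) = Rational(83165331456, 361)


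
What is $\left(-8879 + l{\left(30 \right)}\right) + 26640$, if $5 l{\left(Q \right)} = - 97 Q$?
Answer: $17179$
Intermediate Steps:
$l{\left(Q \right)} = - \frac{97 Q}{5}$ ($l{\left(Q \right)} = \frac{\left(-97\right) Q}{5} = - \frac{97 Q}{5}$)
$\left(-8879 + l{\left(30 \right)}\right) + 26640 = \left(-8879 - 582\right) + 26640 = -9461 + 26640 = 17179$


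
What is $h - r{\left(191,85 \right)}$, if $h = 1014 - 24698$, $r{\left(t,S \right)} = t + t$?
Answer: $-24066$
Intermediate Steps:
$r{\left(t,S \right)} = 2 t$
$h = -23684$ ($h = 1014 - 24698 = -23684$)
$h - r{\left(191,85 \right)} = -23684 - 2 \cdot 191 = -23684 - 382 = -24066$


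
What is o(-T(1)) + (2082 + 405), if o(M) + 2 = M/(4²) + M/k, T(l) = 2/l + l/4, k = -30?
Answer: 795179/320 ≈ 2484.9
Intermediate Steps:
T(l) = 2/l + l/4 (T(l) = 2/l + l*(¼) = 2/l + l/4)
o(M) = -2 + 7*M/240 (o(M) = -2 + (M/(4²) + M/(-30)) = -2 + (M/16 + M*(-1/30)) = -2 + (M*(1/16) - M/30) = -2 + (M/16 - M/30) = -2 + 7*M/240)
o(-T(1)) + (2082 + 405) = (-2 + 7*(-(2/1 + (¼)*1))/240) + (2082 + 405) = (-2 + 7*(-(2*1 + ¼))/240) + 2487 = (-2 + 7*(-(2 + ¼))/240) + 2487 = (-2 + 7*(-1*9/4)/240) + 2487 = (-2 + (7/240)*(-9/4)) + 2487 = (-2 - 21/320) + 2487 = -661/320 + 2487 = 795179/320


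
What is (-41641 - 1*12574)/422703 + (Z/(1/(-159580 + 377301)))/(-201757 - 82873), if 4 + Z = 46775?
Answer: -4304412292527823/120313954890 ≈ -35777.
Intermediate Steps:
Z = 46771 (Z = -4 + 46775 = 46771)
(-41641 - 1*12574)/422703 + (Z/(1/(-159580 + 377301)))/(-201757 - 82873) = (-41641 - 1*12574)/422703 + (46771/(1/(-159580 + 377301)))/(-201757 - 82873) = (-41641 - 12574)*(1/422703) + (46771/(1/217721))/(-284630) = -54215*1/422703 + (46771/(1/217721))*(-1/284630) = -54215/422703 + (46771*217721)*(-1/284630) = -54215/422703 + 10183028891*(-1/284630) = -54215/422703 - 10183028891/284630 = -4304412292527823/120313954890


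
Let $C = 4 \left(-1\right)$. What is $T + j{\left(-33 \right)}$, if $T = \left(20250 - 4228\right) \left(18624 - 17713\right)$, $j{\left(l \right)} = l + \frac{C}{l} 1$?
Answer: $\frac{481668301}{33} \approx 1.4596 \cdot 10^{7}$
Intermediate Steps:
$C = -4$
$j{\left(l \right)} = l - \frac{4}{l}$ ($j{\left(l \right)} = l + - \frac{4}{l} 1 = l - \frac{4}{l}$)
$T = 14596042$ ($T = 16022 \cdot 911 = 14596042$)
$T + j{\left(-33 \right)} = 14596042 - \left(33 + \frac{4}{-33}\right) = 14596042 - \frac{1085}{33} = \frac{481668301}{33}$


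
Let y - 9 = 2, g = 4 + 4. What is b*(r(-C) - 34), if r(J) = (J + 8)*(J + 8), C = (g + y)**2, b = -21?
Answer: -2616075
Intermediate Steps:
g = 8
y = 11 (y = 9 + 2 = 11)
C = 361 (C = (8 + 11)**2 = 19**2 = 361)
r(J) = (8 + J)**2 (r(J) = (8 + J)*(8 + J) = (8 + J)**2)
b*(r(-C) - 34) = -21*((8 - 1*361)**2 - 34) = -21*((8 - 361)**2 - 34) = -21*((-353)**2 - 34) = -21*(124609 - 34) = -21*124575 = -2616075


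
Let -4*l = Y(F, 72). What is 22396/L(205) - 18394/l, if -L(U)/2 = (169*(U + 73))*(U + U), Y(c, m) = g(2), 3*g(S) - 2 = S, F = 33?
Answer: 531474942821/9631310 ≈ 55182.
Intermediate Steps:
g(S) = 2/3 + S/3
Y(c, m) = 4/3 (Y(c, m) = 2/3 + (1/3)*2 = 2/3 + 2/3 = 4/3)
l = -1/3 (l = -1/4*4/3 = -1/3 ≈ -0.33333)
L(U) = -4*U*(12337 + 169*U) (L(U) = -2*169*(U + 73)*(U + U) = -2*169*(73 + U)*2*U = -2*(12337 + 169*U)*2*U = -4*U*(12337 + 169*U))
22396/L(205) - 18394/l = 22396/((-676*205*(73 + 205))) - 18394/(-1/3) = 22396/((-676*205*278)) - 18394*(-3) = 22396/(-38525240) + 55182 = 22396*(-1/38525240) + 55182 = -5599/9631310 + 55182 = 531474942821/9631310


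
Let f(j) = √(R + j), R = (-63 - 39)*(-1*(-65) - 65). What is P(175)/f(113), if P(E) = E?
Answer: 175*√113/113 ≈ 16.463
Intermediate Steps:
R = 0 (R = -102*(65 - 65) = -102*0 = 0)
f(j) = √j (f(j) = √(0 + j) = √j)
P(175)/f(113) = 175/(√113) = 175*(√113/113) = 175*√113/113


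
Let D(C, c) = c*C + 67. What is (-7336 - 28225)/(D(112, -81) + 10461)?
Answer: -35561/1456 ≈ -24.424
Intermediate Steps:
D(C, c) = 67 + C*c (D(C, c) = C*c + 67 = 67 + C*c)
(-7336 - 28225)/(D(112, -81) + 10461) = (-7336 - 28225)/((67 + 112*(-81)) + 10461) = -35561/((67 - 9072) + 10461) = -35561/(-9005 + 10461) = -35561/1456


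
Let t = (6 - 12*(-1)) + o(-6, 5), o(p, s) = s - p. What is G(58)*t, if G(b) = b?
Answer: 1682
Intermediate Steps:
t = 29 (t = (6 - 12*(-1)) + (5 - 1*(-6)) = (6 + 12) + (5 + 6) = 18 + 11 = 29)
G(58)*t = 58*29 = 1682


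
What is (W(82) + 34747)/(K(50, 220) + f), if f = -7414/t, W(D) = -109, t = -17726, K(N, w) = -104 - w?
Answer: -306996594/2867905 ≈ -107.05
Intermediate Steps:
f = 3707/8863 (f = -7414/(-17726) = -7414*(-1/17726) = 3707/8863 ≈ 0.41826)
(W(82) + 34747)/(K(50, 220) + f) = (-109 + 34747)/((-104 - 1*220) + 3707/8863) = 34638/((-104 - 220) + 3707/8863) = 34638/(-324 + 3707/8863) = 34638/(-2867905/8863) = 34638*(-8863/2867905) = -306996594/2867905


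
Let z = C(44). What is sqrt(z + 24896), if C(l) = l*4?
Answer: 4*sqrt(1567) ≈ 158.34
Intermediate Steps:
C(l) = 4*l
z = 176 (z = 4*44 = 176)
sqrt(z + 24896) = sqrt(176 + 24896) = sqrt(25072) = 4*sqrt(1567)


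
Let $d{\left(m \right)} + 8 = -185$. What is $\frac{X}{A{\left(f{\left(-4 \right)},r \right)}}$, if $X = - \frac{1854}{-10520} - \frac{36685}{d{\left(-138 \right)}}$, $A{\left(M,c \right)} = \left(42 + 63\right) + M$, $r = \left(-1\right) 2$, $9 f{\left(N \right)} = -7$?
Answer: $\frac{1738278099}{952238840} \approx 1.8255$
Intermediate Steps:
$d{\left(m \right)} = -193$ ($d{\left(m \right)} = -8 - 185 = -193$)
$f{\left(N \right)} = - \frac{7}{9}$ ($f{\left(N \right)} = \frac{1}{9} \left(-7\right) = - \frac{7}{9}$)
$r = -2$
$A{\left(M,c \right)} = 105 + M$
$X = \frac{193142011}{1015180}$ ($X = - \frac{1854}{-10520} - \frac{36685}{-193} = \left(-1854\right) \left(- \frac{1}{10520}\right) - - \frac{36685}{193} = \frac{927}{5260} + \frac{36685}{193} = \frac{193142011}{1015180} \approx 190.25$)
$\frac{X}{A{\left(f{\left(-4 \right)},r \right)}} = \frac{193142011}{1015180 \left(105 - \frac{7}{9}\right)} = \frac{193142011}{1015180 \cdot \frac{938}{9}} = \frac{193142011}{1015180} \cdot \frac{9}{938} = \frac{1738278099}{952238840}$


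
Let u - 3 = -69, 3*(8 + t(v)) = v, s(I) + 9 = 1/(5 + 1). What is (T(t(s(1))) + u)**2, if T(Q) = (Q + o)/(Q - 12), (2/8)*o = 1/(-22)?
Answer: 88586593225/20638849 ≈ 4292.2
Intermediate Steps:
o = -2/11 (o = 4/(-22) = 4*(-1/22) = -2/11 ≈ -0.18182)
s(I) = -53/6 (s(I) = -9 + 1/(5 + 1) = -9 + 1/6 = -53/6)
t(v) = -8 + v/3
T(Q) = (-2/11 + Q)/(-12 + Q) (T(Q) = (Q - 2/11)/(Q - 12) = (-2/11 + Q)/(-12 + Q))
u = -66 (u = 3 - 69 = -66)
(T(t(s(1))) + u)**2 = ((-2/11 + (-8 + (1/3)*(-53/6)))/(-12 + (-8 + (1/3)*(-53/6))) - 66)**2 = ((-2/11 + (-8 - 53/18))/(-12 + (-8 - 53/18)) - 66)**2 = ((-2/11 - 197/18)/(-12 - 197/18) - 66)**2 = (-2203/198/(-413/18) - 66)**2 = (-18/413*(-2203/198) - 66)**2 = (2203/4543 - 66)**2 = (-297635/4543)**2 = 88586593225/20638849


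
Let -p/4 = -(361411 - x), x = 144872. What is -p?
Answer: -866156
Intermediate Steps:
p = 866156 (p = -(-4)*(361411 - 1*144872) = -(-4)*(361411 - 144872) = -(-4)*216539 = -4*(-216539) = 866156)
-p = -1*866156 = -866156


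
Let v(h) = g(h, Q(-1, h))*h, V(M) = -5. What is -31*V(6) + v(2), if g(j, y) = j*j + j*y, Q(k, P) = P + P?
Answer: 179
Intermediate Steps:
Q(k, P) = 2*P
g(j, y) = j² + j*y
v(h) = 3*h³ (v(h) = (h*(h + 2*h))*h = (h*(3*h))*h = (3*h²)*h = 3*h³)
-31*V(6) + v(2) = -(-155) + 3*2³ = -31*(-5) + 3*8 = 155 + 24 = 179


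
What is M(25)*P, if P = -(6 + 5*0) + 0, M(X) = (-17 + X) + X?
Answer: -198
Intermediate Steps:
M(X) = -17 + 2*X
P = -6 (P = -(6 + 0) + 0 = -1*6 + 0 = -6 + 0 = -6)
M(25)*P = (-17 + 2*25)*(-6) = (-17 + 50)*(-6) = 33*(-6) = -198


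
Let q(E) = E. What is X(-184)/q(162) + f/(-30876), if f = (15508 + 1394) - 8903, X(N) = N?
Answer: -1162837/833652 ≈ -1.3949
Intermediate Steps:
f = 7999 (f = 16902 - 8903 = 7999)
X(-184)/q(162) + f/(-30876) = -184/162 + 7999/(-30876) = -184*1/162 + 7999*(-1/30876) = -92/81 - 7999/30876 = -1162837/833652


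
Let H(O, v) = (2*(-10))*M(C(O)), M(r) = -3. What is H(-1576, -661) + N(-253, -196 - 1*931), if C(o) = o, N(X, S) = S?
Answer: -1067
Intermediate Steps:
H(O, v) = 60 (H(O, v) = (2*(-10))*(-3) = -20*(-3) = 60)
H(-1576, -661) + N(-253, -196 - 1*931) = 60 + (-196 - 1*931) = 60 + (-196 - 931) = 60 - 1127 = -1067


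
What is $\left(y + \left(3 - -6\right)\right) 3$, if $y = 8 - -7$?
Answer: $72$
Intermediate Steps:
$y = 15$ ($y = 8 + 7 = 15$)
$\left(y + \left(3 - -6\right)\right) 3 = \left(15 + \left(3 - -6\right)\right) 3 = \left(15 + \left(3 + 6\right)\right) 3 = \left(15 + 9\right) 3 = 24 \cdot 3 = 72$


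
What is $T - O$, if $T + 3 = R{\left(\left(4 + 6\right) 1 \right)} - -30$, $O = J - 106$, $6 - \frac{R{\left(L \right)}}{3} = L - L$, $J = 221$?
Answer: $-70$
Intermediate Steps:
$R{\left(L \right)} = 18$ ($R{\left(L \right)} = 18 - 3 \left(L - L\right) = 18 - 0 = 18 + 0 = 18$)
$O = 115$ ($O = 221 - 106 = 115$)
$T = 45$ ($T = -3 + \left(18 - -30\right) = -3 + \left(18 + 30\right) = -3 + 48 = 45$)
$T - O = 45 - 115 = -70$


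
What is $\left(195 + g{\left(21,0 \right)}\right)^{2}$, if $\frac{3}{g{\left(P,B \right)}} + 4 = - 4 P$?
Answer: $\frac{294362649}{7744} \approx 38012.0$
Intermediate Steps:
$g{\left(P,B \right)} = \frac{3}{-4 - 4 P}$
$\left(195 + g{\left(21,0 \right)}\right)^{2} = \left(195 - \frac{3}{4 + 4 \cdot 21}\right)^{2} = \left(195 - \frac{3}{4 + 84}\right)^{2} = \left(195 - \frac{3}{88}\right)^{2} = \left(\frac{17157}{88}\right)^{2} = \frac{294362649}{7744}$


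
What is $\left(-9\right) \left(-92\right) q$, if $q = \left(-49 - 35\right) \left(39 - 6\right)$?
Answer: $-2295216$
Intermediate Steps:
$q = -2772$ ($q = \left(-84\right) 33 = -2772$)
$\left(-9\right) \left(-92\right) q = \left(-9\right) \left(-92\right) \left(-2772\right) = 828 \left(-2772\right) = -2295216$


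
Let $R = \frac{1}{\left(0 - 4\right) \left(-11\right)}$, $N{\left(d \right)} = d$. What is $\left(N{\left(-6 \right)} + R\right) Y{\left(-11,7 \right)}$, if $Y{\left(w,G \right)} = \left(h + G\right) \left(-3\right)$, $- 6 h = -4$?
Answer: $\frac{6049}{44} \approx 137.48$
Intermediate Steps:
$h = \frac{2}{3}$ ($h = \left(- \frac{1}{6}\right) \left(-4\right) = \frac{2}{3} \approx 0.66667$)
$Y{\left(w,G \right)} = -2 - 3 G$ ($Y{\left(w,G \right)} = \left(\frac{2}{3} + G\right) \left(-3\right) = -2 - 3 G$)
$R = \frac{1}{44}$ ($R = \frac{1}{\left(-4\right) \left(-11\right)} = \frac{1}{44} \approx 0.022727$)
$\left(N{\left(-6 \right)} + R\right) Y{\left(-11,7 \right)} = \left(-6 + \frac{1}{44}\right) \left(-2 - 21\right) = - \frac{263 \left(-2 - 21\right)}{44} = \left(- \frac{263}{44}\right) \left(-23\right) = \frac{6049}{44}$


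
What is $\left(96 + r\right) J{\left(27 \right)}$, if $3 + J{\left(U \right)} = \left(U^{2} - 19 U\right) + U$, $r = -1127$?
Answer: $-247440$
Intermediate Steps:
$J{\left(U \right)} = -3 + U^{2} - 18 U$ ($J{\left(U \right)} = -3 + \left(\left(U^{2} - 19 U\right) + U\right) = -3 + \left(U^{2} - 18 U\right) = -3 + U^{2} - 18 U$)
$\left(96 + r\right) J{\left(27 \right)} = \left(96 - 1127\right) \left(-3 + 27^{2} - 486\right) = - 1031 \left(-3 + 729 - 486\right) = \left(-1031\right) 240 = -247440$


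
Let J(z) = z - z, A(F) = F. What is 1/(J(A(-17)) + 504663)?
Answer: 1/504663 ≈ 1.9815e-6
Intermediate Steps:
J(z) = 0
1/(J(A(-17)) + 504663) = 1/(0 + 504663) = 1/504663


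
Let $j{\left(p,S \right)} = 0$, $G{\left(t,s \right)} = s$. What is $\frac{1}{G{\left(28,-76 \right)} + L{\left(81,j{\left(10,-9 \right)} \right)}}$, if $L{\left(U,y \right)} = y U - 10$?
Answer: $- \frac{1}{86} \approx -0.011628$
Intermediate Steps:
$L{\left(U,y \right)} = -10 + U y$ ($L{\left(U,y \right)} = U y - 10 = -10 + U y$)
$\frac{1}{G{\left(28,-76 \right)} + L{\left(81,j{\left(10,-9 \right)} \right)}} = \frac{1}{-76 + \left(-10 + 81 \cdot 0\right)} = \frac{1}{-76 + \left(-10 + 0\right)} = \frac{1}{-76 - 10} = \frac{1}{-86} = - \frac{1}{86}$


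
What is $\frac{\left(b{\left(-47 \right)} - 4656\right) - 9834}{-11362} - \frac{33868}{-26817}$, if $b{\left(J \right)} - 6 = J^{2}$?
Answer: $\frac{713986891}{304694754} \approx 2.3433$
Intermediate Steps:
$b{\left(J \right)} = 6 + J^{2}$
$\frac{\left(b{\left(-47 \right)} - 4656\right) - 9834}{-11362} - \frac{33868}{-26817} = \frac{\left(\left(6 + \left(-47\right)^{2}\right) - 4656\right) - 9834}{-11362} - \frac{33868}{-26817} = \left(\left(\left(6 + 2209\right) - 4656\right) - 9834\right) \left(- \frac{1}{11362}\right) - - \frac{33868}{26817} = \left(\left(2215 - 4656\right) - 9834\right) \left(- \frac{1}{11362}\right) + \frac{33868}{26817} = \left(-2441 - 9834\right) \left(- \frac{1}{11362}\right) + \frac{33868}{26817} = \left(-12275\right) \left(- \frac{1}{11362}\right) + \frac{33868}{26817} = \frac{12275}{11362} + \frac{33868}{26817} = \frac{713986891}{304694754}$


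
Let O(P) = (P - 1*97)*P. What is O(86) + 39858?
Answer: 38912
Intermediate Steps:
O(P) = P*(-97 + P) (O(P) = (P - 97)*P = (-97 + P)*P = P*(-97 + P))
O(86) + 39858 = 86*(-97 + 86) + 39858 = 86*(-11) + 39858 = -946 + 39858 = 38912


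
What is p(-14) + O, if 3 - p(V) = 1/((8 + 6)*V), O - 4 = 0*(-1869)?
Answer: 1373/196 ≈ 7.0051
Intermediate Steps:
O = 4 (O = 4 + 0*(-1869) = 4 + 0 = 4)
p(V) = 3 - 1/(14*V) (p(V) = 3 - 1/((8 + 6)*V) = 3 - 1/(14*V))
p(-14) + O = (3 - 1/14/(-14)) + 4 = (3 - 1/14*(-1/14)) + 4 = (3 + 1/196) + 4 = 589/196 + 4 = 1373/196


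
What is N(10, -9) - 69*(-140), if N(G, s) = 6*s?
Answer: 9606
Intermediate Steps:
N(10, -9) - 69*(-140) = 6*(-9) - 69*(-140) = -54 + 9660 = 9606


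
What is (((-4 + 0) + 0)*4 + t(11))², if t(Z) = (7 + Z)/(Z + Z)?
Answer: 27889/121 ≈ 230.49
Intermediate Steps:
t(Z) = (7 + Z)/(2*Z) (t(Z) = (7 + Z)/((2*Z)) = (7 + Z)*(1/(2*Z)) = (7 + Z)/(2*Z))
(((-4 + 0) + 0)*4 + t(11))² = (((-4 + 0) + 0)*4 + (½)*(7 + 11)/11)² = ((-4 + 0)*4 + (½)*(1/11)*18)² = (-4*4 + 9/11)² = (-16 + 9/11)² = (-167/11)² = 27889/121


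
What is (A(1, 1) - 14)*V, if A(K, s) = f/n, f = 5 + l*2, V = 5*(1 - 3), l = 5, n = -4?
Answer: 355/2 ≈ 177.50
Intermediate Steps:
V = -10 (V = 5*(-2) = -10)
f = 15 (f = 5 + 5*2 = 5 + 10 = 15)
A(K, s) = -15/4 (A(K, s) = 15/(-4) = 15*(-1/4) = -15/4)
(A(1, 1) - 14)*V = (-15/4 - 14)*(-10) = -71/4*(-10) = 355/2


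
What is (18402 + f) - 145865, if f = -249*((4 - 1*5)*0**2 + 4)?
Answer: -128459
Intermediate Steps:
f = -996 (f = -249*((4 - 5)*0 + 4) = -249*(-1*0 + 4) = -249*(0 + 4) = -249*4 = -996)
(18402 + f) - 145865 = (18402 - 996) - 145865 = 17406 - 145865 = -128459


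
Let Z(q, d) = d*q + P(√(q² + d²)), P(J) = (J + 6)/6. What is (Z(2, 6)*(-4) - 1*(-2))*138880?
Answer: -6944000 - 555520*√10/3 ≈ -7.5296e+6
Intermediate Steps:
P(J) = 1 + J/6 (P(J) = (6 + J)*(⅙) = 1 + J/6)
Z(q, d) = 1 + √(d² + q²)/6 + d*q (Z(q, d) = d*q + (1 + √(q² + d²)/6) = d*q + (1 + √(d² + q²)/6) = 1 + √(d² + q²)/6 + d*q)
(Z(2, 6)*(-4) - 1*(-2))*138880 = ((1 + √(6² + 2²)/6 + 6*2)*(-4) - 1*(-2))*138880 = ((1 + √(36 + 4)/6 + 12)*(-4) + 2)*138880 = ((1 + √40/6 + 12)*(-4) + 2)*138880 = ((1 + (2*√10)/6 + 12)*(-4) + 2)*138880 = ((1 + √10/3 + 12)*(-4) + 2)*138880 = ((13 + √10/3)*(-4) + 2)*138880 = ((-52 - 4*√10/3) + 2)*138880 = (-50 - 4*√10/3)*138880 = -6944000 - 555520*√10/3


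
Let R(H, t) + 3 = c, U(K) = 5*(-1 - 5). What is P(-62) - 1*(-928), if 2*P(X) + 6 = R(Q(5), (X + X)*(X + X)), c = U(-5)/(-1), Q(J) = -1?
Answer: 1877/2 ≈ 938.50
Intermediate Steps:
U(K) = -30 (U(K) = 5*(-6) = -30)
c = 30 (c = -30/(-1) = -30*(-1) = 30)
R(H, t) = 27 (R(H, t) = -3 + 30 = 27)
P(X) = 21/2 (P(X) = -3 + (1/2)*27 = -3 + 27/2 = 21/2)
P(-62) - 1*(-928) = 21/2 - 1*(-928) = 21/2 + 928 = 1877/2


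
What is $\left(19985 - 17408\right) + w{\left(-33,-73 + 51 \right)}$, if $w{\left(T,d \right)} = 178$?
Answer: $2755$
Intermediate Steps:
$\left(19985 - 17408\right) + w{\left(-33,-73 + 51 \right)} = \left(19985 - 17408\right) + 178 = 2577 + 178 = 2755$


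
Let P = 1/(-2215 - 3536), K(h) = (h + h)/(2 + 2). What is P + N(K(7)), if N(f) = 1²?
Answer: 5750/5751 ≈ 0.99983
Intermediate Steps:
K(h) = h/2 (K(h) = (2*h)/4 = (2*h)*(¼) = h/2)
N(f) = 1
P = -1/5751 (P = 1/(-5751) = -1/5751 ≈ -0.00017388)
P + N(K(7)) = -1/5751 + 1 = 5750/5751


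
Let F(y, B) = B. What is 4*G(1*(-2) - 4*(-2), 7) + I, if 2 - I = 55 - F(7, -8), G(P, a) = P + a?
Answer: -9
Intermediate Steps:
I = -61 (I = 2 - (55 - 1*(-8)) = 2 - (55 + 8) = 2 - 1*63 = 2 - 63 = -61)
4*G(1*(-2) - 4*(-2), 7) + I = 4*((1*(-2) - 4*(-2)) + 7) - 61 = 4*((-2 + 8) + 7) - 61 = 4*(6 + 7) - 61 = 4*13 - 61 = 52 - 61 = -9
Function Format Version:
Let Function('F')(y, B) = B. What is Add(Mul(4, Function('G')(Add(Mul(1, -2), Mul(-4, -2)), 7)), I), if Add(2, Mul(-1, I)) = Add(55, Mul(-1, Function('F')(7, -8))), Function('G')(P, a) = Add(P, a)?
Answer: -9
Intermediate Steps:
I = -61 (I = Add(2, Mul(-1, Add(55, Mul(-1, -8)))) = Add(2, Mul(-1, Add(55, 8))) = Add(2, Mul(-1, 63)) = Add(2, -63) = -61)
Add(Mul(4, Function('G')(Add(Mul(1, -2), Mul(-4, -2)), 7)), I) = Add(Mul(4, Add(Add(Mul(1, -2), Mul(-4, -2)), 7)), -61) = Add(Mul(4, Add(Add(-2, 8), 7)), -61) = Add(Mul(4, Add(6, 7)), -61) = Add(Mul(4, 13), -61) = Add(52, -61) = -9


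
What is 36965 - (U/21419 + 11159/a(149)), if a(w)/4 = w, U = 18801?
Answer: 471634767643/12765724 ≈ 36945.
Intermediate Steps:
a(w) = 4*w
36965 - (U/21419 + 11159/a(149)) = 36965 - (18801/21419 + 11159/((4*149))) = 36965 - (18801*(1/21419) + 11159/596) = 36965 - (18801/21419 + 11159*(1/596)) = 36965 - (18801/21419 + 11159/596) = 36965 - 1*250220017/12765724 = 36965 - 250220017/12765724 = 471634767643/12765724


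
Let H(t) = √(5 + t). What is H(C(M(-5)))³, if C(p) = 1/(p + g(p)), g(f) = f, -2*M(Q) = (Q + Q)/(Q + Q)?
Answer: 8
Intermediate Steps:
M(Q) = -½ (M(Q) = -(Q + Q)/(2*(Q + Q)) = -2*Q/(2*(2*Q)) = -2*Q*1/(2*Q)/2 = -½*1 = -½)
C(p) = 1/(2*p) (C(p) = 1/(p + p) = 1/(2*p))
H(C(M(-5)))³ = (√(5 + 1/(2*(-½))))³ = (√(5 + (½)*(-2)))³ = (√(5 - 1))³ = (√4)³ = 2³ = 8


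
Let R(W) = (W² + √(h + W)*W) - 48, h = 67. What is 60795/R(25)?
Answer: 5011245/39347 - 434250*√23/39347 ≈ 74.432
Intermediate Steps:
R(W) = -48 + W² + W*√(67 + W) (R(W) = (W² + √(67 + W)*W) - 48 = (W² + W*√(67 + W)) - 48 = -48 + W² + W*√(67 + W))
60795/R(25) = 60795/(-48 + 25² + 25*√(67 + 25)) = 60795/(-48 + 625 + 25*√92) = 60795/(-48 + 625 + 25*(2*√23)) = 60795/(-48 + 625 + 50*√23) = 60795/(577 + 50*√23)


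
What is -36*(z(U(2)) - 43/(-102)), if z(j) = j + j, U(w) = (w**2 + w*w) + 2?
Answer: -12498/17 ≈ -735.18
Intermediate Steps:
U(w) = 2 + 2*w**2 (U(w) = (w**2 + w**2) + 2 = 2*w**2 + 2 = 2 + 2*w**2)
z(j) = 2*j
-36*(z(U(2)) - 43/(-102)) = -36*(2*(2 + 2*2**2) - 43/(-102)) = -36*(2*(2 + 2*4) - 43*(-1/102)) = -36*(2*(2 + 8) + 43/102) = -36*(2*10 + 43/102) = -36*(20 + 43/102) = -36*2083/102 = -12498/17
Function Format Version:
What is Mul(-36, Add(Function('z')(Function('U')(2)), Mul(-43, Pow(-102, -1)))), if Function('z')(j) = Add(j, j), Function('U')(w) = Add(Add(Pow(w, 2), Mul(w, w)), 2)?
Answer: Rational(-12498, 17) ≈ -735.18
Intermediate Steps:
Function('U')(w) = Add(2, Mul(2, Pow(w, 2))) (Function('U')(w) = Add(Add(Pow(w, 2), Pow(w, 2)), 2) = Add(Mul(2, Pow(w, 2)), 2) = Add(2, Mul(2, Pow(w, 2))))
Function('z')(j) = Mul(2, j)
Mul(-36, Add(Function('z')(Function('U')(2)), Mul(-43, Pow(-102, -1)))) = Mul(-36, Add(Mul(2, Add(2, Mul(2, Pow(2, 2)))), Mul(-43, Pow(-102, -1)))) = Mul(-36, Add(Mul(2, Add(2, Mul(2, 4))), Mul(-43, Rational(-1, 102)))) = Mul(-36, Add(Mul(2, Add(2, 8)), Rational(43, 102))) = Mul(-36, Add(Mul(2, 10), Rational(43, 102))) = Mul(-36, Add(20, Rational(43, 102))) = Mul(-36, Rational(2083, 102)) = Rational(-12498, 17)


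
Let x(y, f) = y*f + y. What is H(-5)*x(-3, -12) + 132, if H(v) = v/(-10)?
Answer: 297/2 ≈ 148.50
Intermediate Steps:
x(y, f) = y + f*y (x(y, f) = f*y + y = y + f*y)
H(v) = -v/10 (H(v) = v*(-⅒) = -v/10)
H(-5)*x(-3, -12) + 132 = (-⅒*(-5))*(-3*(1 - 12)) + 132 = (-3*(-11))/2 + 132 = (½)*33 + 132 = 33/2 + 132 = 297/2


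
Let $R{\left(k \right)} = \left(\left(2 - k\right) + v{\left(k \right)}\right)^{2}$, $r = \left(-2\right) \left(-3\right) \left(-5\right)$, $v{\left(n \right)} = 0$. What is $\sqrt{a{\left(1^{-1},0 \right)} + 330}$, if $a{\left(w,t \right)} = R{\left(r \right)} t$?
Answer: $\sqrt{330} \approx 18.166$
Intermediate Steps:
$r = -30$ ($r = 6 \left(-5\right) = -30$)
$R{\left(k \right)} = \left(2 - k\right)^{2}$ ($R{\left(k \right)} = \left(\left(2 - k\right) + 0\right)^{2} = \left(2 - k\right)^{2}$)
$a{\left(w,t \right)} = 1024 t$ ($a{\left(w,t \right)} = \left(2 - -30\right)^{2} t = \left(2 + 30\right)^{2} t = 32^{2} t = 1024 t$)
$\sqrt{a{\left(1^{-1},0 \right)} + 330} = \sqrt{1024 \cdot 0 + 330} = \sqrt{0 + 330} = \sqrt{330}$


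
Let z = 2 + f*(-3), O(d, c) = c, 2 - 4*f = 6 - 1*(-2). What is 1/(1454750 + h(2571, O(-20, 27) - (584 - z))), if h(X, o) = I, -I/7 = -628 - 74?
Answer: 1/1459664 ≈ 6.8509e-7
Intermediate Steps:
f = -3/2 (f = ½ - (6 - 1*(-2))/4 = ½ - (6 + 2)/4 = ½ - ¼*8 = ½ - 2 = -3/2 ≈ -1.5000)
z = 13/2 (z = 2 - 3/2*(-3) = 2 + 9/2 = 13/2 ≈ 6.5000)
I = 4914 (I = -7*(-628 - 74) = -7*(-702) = 4914)
h(X, o) = 4914
1/(1454750 + h(2571, O(-20, 27) - (584 - z))) = 1/(1454750 + 4914) = 1/1459664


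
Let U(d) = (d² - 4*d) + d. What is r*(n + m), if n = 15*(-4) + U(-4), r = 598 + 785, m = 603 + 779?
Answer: 1867050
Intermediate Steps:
U(d) = d² - 3*d
m = 1382
r = 1383
n = -32 (n = 15*(-4) - 4*(-3 - 4) = -60 - 4*(-7) = -60 + 28 = -32)
r*(n + m) = 1383*(-32 + 1382) = 1383*1350 = 1867050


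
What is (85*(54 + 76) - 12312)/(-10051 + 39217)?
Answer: -631/14583 ≈ -0.043270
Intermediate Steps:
(85*(54 + 76) - 12312)/(-10051 + 39217) = (85*130 - 12312)/29166 = (11050 - 12312)*(1/29166) = -1262*1/29166 = -631/14583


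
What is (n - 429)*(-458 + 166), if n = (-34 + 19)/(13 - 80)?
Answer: 8388576/67 ≈ 1.2520e+5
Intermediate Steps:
n = 15/67 (n = -15/(-67) = -15*(-1/67) = 15/67 ≈ 0.22388)
(n - 429)*(-458 + 166) = (15/67 - 429)*(-458 + 166) = -28728/67*(-292) = 8388576/67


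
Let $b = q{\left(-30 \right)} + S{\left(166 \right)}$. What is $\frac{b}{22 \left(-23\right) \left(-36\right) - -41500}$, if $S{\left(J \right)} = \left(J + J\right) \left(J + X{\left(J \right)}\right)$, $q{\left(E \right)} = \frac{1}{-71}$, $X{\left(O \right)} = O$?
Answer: $\frac{7825903}{4239836} \approx 1.8458$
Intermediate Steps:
$q{\left(E \right)} = - \frac{1}{71}$
$S{\left(J \right)} = 4 J^{2}$ ($S{\left(J \right)} = \left(J + J\right) \left(J + J\right) = 2 J 2 J = 4 J^{2}$)
$b = \frac{7825903}{71}$ ($b = - \frac{1}{71} + 4 \cdot 166^{2} = - \frac{1}{71} + 4 \cdot 27556 = - \frac{1}{71} + 110224 = \frac{7825903}{71} \approx 1.1022 \cdot 10^{5}$)
$\frac{b}{22 \left(-23\right) \left(-36\right) - -41500} = \frac{7825903}{71 \left(22 \left(-23\right) \left(-36\right) - -41500\right)} = \frac{7825903}{71 \left(\left(-506\right) \left(-36\right) + 41500\right)} = \frac{7825903}{71 \left(18216 + 41500\right)} = \frac{7825903}{71 \cdot 59716} = \frac{7825903}{71} \cdot \frac{1}{59716} = \frac{7825903}{4239836}$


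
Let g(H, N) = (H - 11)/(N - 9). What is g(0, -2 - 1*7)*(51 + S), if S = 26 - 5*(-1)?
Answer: 451/9 ≈ 50.111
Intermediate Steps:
g(H, N) = (-11 + H)/(-9 + N)
S = 31 (S = 26 + 5 = 31)
g(0, -2 - 1*7)*(51 + S) = ((-11 + 0)/(-9 + (-2 - 1*7)))*(51 + 31) = (-11/(-9 + (-2 - 7)))*82 = (-11/(-9 - 9))*82 = (-11/(-18))*82 = -1/18*(-11)*82 = (11/18)*82 = 451/9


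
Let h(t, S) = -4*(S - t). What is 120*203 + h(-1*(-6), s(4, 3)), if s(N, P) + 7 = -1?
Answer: 24416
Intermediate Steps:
s(N, P) = -8 (s(N, P) = -7 - 1 = -8)
h(t, S) = -4*S + 4*t
120*203 + h(-1*(-6), s(4, 3)) = 120*203 + (-4*(-8) + 4*(-1*(-6))) = 24360 + (32 + 4*6) = 24360 + (32 + 24) = 24360 + 56 = 24416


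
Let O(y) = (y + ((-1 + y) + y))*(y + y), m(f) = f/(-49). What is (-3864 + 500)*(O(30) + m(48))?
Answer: -880062768/49 ≈ -1.7960e+7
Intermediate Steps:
m(f) = -f/49 (m(f) = f*(-1/49) = -f/49)
O(y) = 2*y*(-1 + 3*y) (O(y) = (y + (-1 + 2*y))*(2*y) = (-1 + 3*y)*(2*y) = 2*y*(-1 + 3*y))
(-3864 + 500)*(O(30) + m(48)) = (-3864 + 500)*(2*30*(-1 + 3*30) - 1/49*48) = -3364*(2*30*(-1 + 90) - 48/49) = -3364*(2*30*89 - 48/49) = -3364*(5340 - 48/49) = -3364*261612/49 = -880062768/49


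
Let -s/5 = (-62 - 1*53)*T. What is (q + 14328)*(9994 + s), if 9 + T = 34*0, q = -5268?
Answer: 43660140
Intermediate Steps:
T = -9 (T = -9 + 34*0 = -9 + 0 = -9)
s = -5175 (s = -5*(-62 - 1*53)*(-9) = -5*(-62 - 53)*(-9) = -(-575)*(-9) = -5*1035 = -5175)
(q + 14328)*(9994 + s) = (-5268 + 14328)*(9994 - 5175) = 9060*4819 = 43660140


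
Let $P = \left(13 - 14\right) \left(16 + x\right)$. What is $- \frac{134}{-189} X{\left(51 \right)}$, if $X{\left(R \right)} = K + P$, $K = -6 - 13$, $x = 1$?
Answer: $- \frac{536}{21} \approx -25.524$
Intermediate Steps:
$P = -17$ ($P = \left(13 - 14\right) \left(16 + 1\right) = \left(-1\right) 17 = -17$)
$K = -19$ ($K = -6 - 13 = -19$)
$X{\left(R \right)} = -36$ ($X{\left(R \right)} = -19 - 17 = -36$)
$- \frac{134}{-189} X{\left(51 \right)} = - \frac{134}{-189} \left(-36\right) = \left(-134\right) \left(- \frac{1}{189}\right) \left(-36\right) = \frac{134}{189} \left(-36\right) = - \frac{536}{21}$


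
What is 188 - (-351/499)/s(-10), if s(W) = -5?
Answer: 468709/2495 ≈ 187.86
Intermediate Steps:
188 - (-351/499)/s(-10) = 188 - (-351/499)/(-5) = 188 - (-351*1/499)*(-1)/5 = 188 - (-351)*(-1)/(499*5) = 188 - 1*351/2495 = 188 - 351/2495 = 468709/2495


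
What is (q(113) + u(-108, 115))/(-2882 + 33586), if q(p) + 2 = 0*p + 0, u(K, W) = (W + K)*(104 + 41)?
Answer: 1013/30704 ≈ 0.032992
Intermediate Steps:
u(K, W) = 145*K + 145*W (u(K, W) = (K + W)*145 = 145*K + 145*W)
q(p) = -2 (q(p) = -2 + (0*p + 0) = -2 + (0 + 0) = -2 + 0 = -2)
(q(113) + u(-108, 115))/(-2882 + 33586) = (-2 + (145*(-108) + 145*115))/(-2882 + 33586) = (-2 + (-15660 + 16675))/30704 = (-2 + 1015)*(1/30704) = 1013*(1/30704) = 1013/30704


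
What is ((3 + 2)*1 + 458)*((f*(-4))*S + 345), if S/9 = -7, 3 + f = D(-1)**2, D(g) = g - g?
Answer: -190293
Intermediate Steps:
D(g) = 0
f = -3 (f = -3 + 0**2 = -3 + 0 = -3)
S = -63 (S = 9*(-7) = -63)
((3 + 2)*1 + 458)*((f*(-4))*S + 345) = ((3 + 2)*1 + 458)*(-3*(-4)*(-63) + 345) = (5*1 + 458)*(12*(-63) + 345) = (5 + 458)*(-756 + 345) = 463*(-411) = -190293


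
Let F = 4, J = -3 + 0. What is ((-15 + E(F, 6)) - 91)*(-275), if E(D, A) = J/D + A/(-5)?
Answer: 118745/4 ≈ 29686.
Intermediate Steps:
J = -3
E(D, A) = -3/D - A/5 (E(D, A) = -3/D + A/(-5) = -3/D + A*(-⅕) = -3/D - A/5)
((-15 + E(F, 6)) - 91)*(-275) = ((-15 + (-3/4 - ⅕*6)) - 91)*(-275) = ((-15 + (-3*¼ - 6/5)) - 91)*(-275) = ((-15 + (-¾ - 6/5)) - 91)*(-275) = ((-15 - 39/20) - 91)*(-275) = (-339/20 - 91)*(-275) = -2159/20*(-275) = 118745/4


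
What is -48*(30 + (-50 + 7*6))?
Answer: -1056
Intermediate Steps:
-48*(30 + (-50 + 7*6)) = -48*(30 + (-50 + 42)) = -48*(30 - 8) = -48*22 = -1056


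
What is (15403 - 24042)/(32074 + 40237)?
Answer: -8639/72311 ≈ -0.11947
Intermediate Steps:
(15403 - 24042)/(32074 + 40237) = -8639/72311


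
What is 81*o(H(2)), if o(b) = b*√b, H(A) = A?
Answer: 162*√2 ≈ 229.10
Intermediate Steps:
o(b) = b^(3/2)
81*o(H(2)) = 81*2^(3/2) = 81*(2*√2) = 162*√2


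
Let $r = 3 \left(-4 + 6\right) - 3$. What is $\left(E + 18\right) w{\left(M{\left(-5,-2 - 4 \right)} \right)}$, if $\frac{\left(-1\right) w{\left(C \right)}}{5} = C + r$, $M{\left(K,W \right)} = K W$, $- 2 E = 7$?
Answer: $- \frac{4785}{2} \approx -2392.5$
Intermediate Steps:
$E = - \frac{7}{2}$ ($E = \left(- \frac{1}{2}\right) 7 = - \frac{7}{2} \approx -3.5$)
$r = 3$ ($r = 3 \cdot 2 - 3 = 6 - 3 = 3$)
$w{\left(C \right)} = -15 - 5 C$ ($w{\left(C \right)} = - 5 \left(C + 3\right) = - 5 \left(3 + C\right) = -15 - 5 C$)
$\left(E + 18\right) w{\left(M{\left(-5,-2 - 4 \right)} \right)} = \left(- \frac{7}{2} + 18\right) \left(-15 - 5 \left(- 5 \left(-2 - 4\right)\right)\right) = \frac{29 \left(-15 - 5 \left(\left(-5\right) \left(-6\right)\right)\right)}{2} = \frac{29 \left(-15 - 150\right)}{2} = \frac{29}{2} \left(-165\right) = - \frac{4785}{2}$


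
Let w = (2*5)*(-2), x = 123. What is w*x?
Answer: -2460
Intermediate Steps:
w = -20 (w = 10*(-2) = -20)
w*x = -20*123 = -2460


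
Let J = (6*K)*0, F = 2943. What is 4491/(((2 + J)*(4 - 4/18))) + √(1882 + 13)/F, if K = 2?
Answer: 40419/68 + √1895/2943 ≈ 594.41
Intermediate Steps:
J = 0 (J = (6*2)*0 = 12*0 = 0)
4491/(((2 + J)*(4 - 4/18))) + √(1882 + 13)/F = 4491/(((2 + 0)*(4 - 4/18))) + √(1882 + 13)/2943 = 4491/((2*(4 - 4/18))) + √1895*(1/2943) = 4491/((2*(4 - 1*2/9))) + √1895/2943 = 4491/((2*(4 - 2/9))) + √1895/2943 = 4491/((2*(34/9))) + √1895/2943 = 4491/(68/9) + √1895/2943 = 4491*(9/68) + √1895/2943 = 40419/68 + √1895/2943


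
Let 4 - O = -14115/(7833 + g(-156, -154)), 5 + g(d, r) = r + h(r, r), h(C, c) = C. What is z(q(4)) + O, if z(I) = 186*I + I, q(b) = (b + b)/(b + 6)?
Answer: 1169187/7520 ≈ 155.48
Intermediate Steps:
q(b) = 2*b/(6 + b) (q(b) = (2*b)/(6 + b) = 2*b/(6 + b))
z(I) = 187*I
g(d, r) = -5 + 2*r (g(d, r) = -5 + (r + r) = -5 + 2*r)
O = 8839/1504 (O = 4 - (-14115)/(7833 + (-5 + 2*(-154))) = 4 - (-14115)/(7833 + (-5 - 308)) = 4 - (-14115)/(7833 - 313) = 4 - (-14115)/7520 = 4 - 1*(-2823/1504) = 4 + 2823/1504 = 8839/1504 ≈ 5.8770)
z(q(4)) + O = 187*(2*4/(6 + 4)) + 8839/1504 = 187*(2*4/10) + 8839/1504 = 187*(2*4*(1/10)) + 8839/1504 = 187*(4/5) + 8839/1504 = 748/5 + 8839/1504 = 1169187/7520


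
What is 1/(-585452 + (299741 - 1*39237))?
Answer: -1/324948 ≈ -3.0774e-6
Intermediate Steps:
1/(-585452 + (299741 - 1*39237)) = 1/(-585452 + (299741 - 39237)) = 1/(-585452 + 260504) = 1/(-324948) = -1/324948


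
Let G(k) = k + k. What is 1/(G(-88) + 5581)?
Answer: 1/5405 ≈ 0.00018501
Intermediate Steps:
G(k) = 2*k
1/(G(-88) + 5581) = 1/(2*(-88) + 5581) = 1/(-176 + 5581) = 1/5405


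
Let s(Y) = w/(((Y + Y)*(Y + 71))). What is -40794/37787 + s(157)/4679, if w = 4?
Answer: -3416282967361/3164462565954 ≈ -1.0796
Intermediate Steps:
s(Y) = 2/(Y*(71 + Y)) (s(Y) = 4/(((Y + Y)*(Y + 71))) = 4/(((2*Y)*(71 + Y))) = 4/((2*Y*(71 + Y))) = 4*(1/(2*Y*(71 + Y))) = 2/(Y*(71 + Y)))
-40794/37787 + s(157)/4679 = -40794/37787 + (2/(157*(71 + 157)))/4679 = -40794*1/37787 + (2*(1/157)/228)*(1/4679) = -40794/37787 + (2*(1/157)*(1/228))*(1/4679) = -40794/37787 + (1/17898)*(1/4679) = -40794/37787 + 1/83744742 = -3416282967361/3164462565954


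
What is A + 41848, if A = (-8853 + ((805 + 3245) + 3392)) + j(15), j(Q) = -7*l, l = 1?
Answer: 40430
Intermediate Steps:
j(Q) = -7 (j(Q) = -7*1 = -7)
A = -1418 (A = (-8853 + ((805 + 3245) + 3392)) - 7 = (-8853 + (4050 + 3392)) - 7 = (-8853 + 7442) - 7 = -1411 - 7 = -1418)
A + 41848 = -1418 + 41848 = 40430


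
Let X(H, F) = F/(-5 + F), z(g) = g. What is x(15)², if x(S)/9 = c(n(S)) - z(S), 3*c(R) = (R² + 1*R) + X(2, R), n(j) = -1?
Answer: 72361/4 ≈ 18090.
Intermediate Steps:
X(H, F) = F/(-5 + F)
c(R) = R/3 + R²/3 + R/(3*(-5 + R)) (c(R) = ((R² + 1*R) + R/(-5 + R))/3 = ((R² + R) + R/(-5 + R))/3 = ((R + R²) + R/(-5 + R))/3 = (R + R² + R/(-5 + R))/3 = R/3 + R²/3 + R/(3*(-5 + R)))
x(S) = ½ - 9*S (x(S) = 9*((⅓)*(-1)*(1 + (1 - 1)*(-5 - 1))/(-5 - 1) - S) = 9*((⅓)*(-1)*(1 + 0*(-6))/(-6) - S) = 9*((⅓)*(-1)*(-⅙)*(1 + 0) - S) = 9*((⅓)*(-1)*(-⅙)*1 - S) = 9*(1/18 - S) = ½ - 9*S)
x(15)² = (½ - 9*15)² = (½ - 135)² = (-269/2)² = 72361/4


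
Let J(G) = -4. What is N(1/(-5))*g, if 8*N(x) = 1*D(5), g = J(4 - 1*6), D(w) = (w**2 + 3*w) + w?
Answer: -45/2 ≈ -22.500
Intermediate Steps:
D(w) = w**2 + 4*w
g = -4
N(x) = 45/8 (N(x) = (1*(5*(4 + 5)))/8 = (1*(5*9))/8 = (1*45)/8 = (1/8)*45 = 45/8)
N(1/(-5))*g = (45/8)*(-4) = -45/2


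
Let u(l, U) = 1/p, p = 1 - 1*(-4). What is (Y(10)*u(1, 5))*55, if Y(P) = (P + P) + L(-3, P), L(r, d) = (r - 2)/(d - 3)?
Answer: 1485/7 ≈ 212.14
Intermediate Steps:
p = 5 (p = 1 + 4 = 5)
L(r, d) = (-2 + r)/(-3 + d)
u(l, U) = 1/5
Y(P) = -5/(-3 + P) + 2*P (Y(P) = (P + P) + (-2 - 3)/(-3 + P) = 2*P - 5/(-3 + P) = -5/(-3 + P) + 2*P)
(Y(10)*u(1, 5))*55 = (((-5 + 2*10*(-3 + 10))/(-3 + 10))*(1/5))*55 = (((-5 + 2*10*7)/7)*(1/5))*55 = (((-5 + 140)/7)*(1/5))*55 = (((1/7)*135)*(1/5))*55 = ((135/7)*(1/5))*55 = (27/7)*55 = 1485/7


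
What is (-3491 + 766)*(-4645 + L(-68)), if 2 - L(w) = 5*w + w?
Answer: 11540375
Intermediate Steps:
L(w) = 2 - 6*w (L(w) = 2 - (5*w + w) = 2 - 6*w)
(-3491 + 766)*(-4645 + L(-68)) = (-3491 + 766)*(-4645 + (2 - 6*(-68))) = -2725*(-4645 + (2 + 408)) = -2725*(-4645 + 410) = -2725*(-4235) = 11540375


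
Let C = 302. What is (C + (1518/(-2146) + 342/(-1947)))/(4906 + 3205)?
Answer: 209690941/5648313847 ≈ 0.037125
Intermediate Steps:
(C + (1518/(-2146) + 342/(-1947)))/(4906 + 3205) = (302 + (1518/(-2146) + 342/(-1947)))/(4906 + 3205) = (302 + (1518*(-1/2146) + 342*(-1/1947)))/8111 = (302 + (-759/1073 - 114/649))*(1/8111) = (302 - 614913/696377)*(1/8111) = (209690941/696377)*(1/8111) = 209690941/5648313847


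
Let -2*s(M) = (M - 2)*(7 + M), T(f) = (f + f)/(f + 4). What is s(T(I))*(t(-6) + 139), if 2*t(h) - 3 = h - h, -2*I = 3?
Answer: 32596/25 ≈ 1303.8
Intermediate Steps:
I = -3/2 (I = -1/2*3 = -3/2 ≈ -1.5000)
t(h) = 3/2 (t(h) = 3/2 + (h - h)/2 = 3/2 + (1/2)*0 = 3/2 + 0 = 3/2)
T(f) = 2*f/(4 + f) (T(f) = (2*f)/(4 + f) = 2*f/(4 + f))
s(M) = -(-2 + M)*(7 + M)/2 (s(M) = -(M - 2)*(7 + M)/2 = -(-2 + M)*(7 + M)/2)
s(T(I))*(t(-6) + 139) = (7 - 5*(-3)/(2*(4 - 3/2)) - 9/(4 - 3/2)**2/2)*(3/2 + 139) = (7 - 5*(-3)/(2*5/2) - (2*(-3/2)/(5/2))**2/2)*(281/2) = (7 - 5*(-3)*2/(2*5) - (2*(-3/2)*(2/5))**2/2)*(281/2) = (7 - 5/2*(-6/5) - (-6/5)**2/2)*(281/2) = (7 + 3 - 1/2*36/25)*(281/2) = (7 + 3 - 18/25)*(281/2) = (232/25)*(281/2) = 32596/25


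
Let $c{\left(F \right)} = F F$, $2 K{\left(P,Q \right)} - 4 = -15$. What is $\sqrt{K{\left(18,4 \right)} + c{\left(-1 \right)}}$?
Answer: $\frac{3 i \sqrt{2}}{2} \approx 2.1213 i$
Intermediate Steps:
$K{\left(P,Q \right)} = - \frac{11}{2}$ ($K{\left(P,Q \right)} = 2 + \frac{1}{2} \left(-15\right) = 2 - \frac{15}{2} = - \frac{11}{2}$)
$c{\left(F \right)} = F^{2}$
$\sqrt{K{\left(18,4 \right)} + c{\left(-1 \right)}} = \sqrt{- \frac{11}{2} + \left(-1\right)^{2}} = \sqrt{- \frac{11}{2} + 1} = \sqrt{- \frac{9}{2}} = \frac{3 i \sqrt{2}}{2}$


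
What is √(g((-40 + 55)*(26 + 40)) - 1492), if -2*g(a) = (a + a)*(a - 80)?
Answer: 2*I*√225598 ≈ 949.94*I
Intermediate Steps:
g(a) = -a*(-80 + a) (g(a) = -(a + a)*(a - 80)/2 = -2*a*(-80 + a)/2 = -a*(-80 + a))
√(g((-40 + 55)*(26 + 40)) - 1492) = √(((-40 + 55)*(26 + 40))*(80 - (-40 + 55)*(26 + 40)) - 1492) = √((15*66)*(80 - 15*66) - 1492) = √(990*(80 - 1*990) - 1492) = √(990*(80 - 990) - 1492) = √(990*(-910) - 1492) = √(-900900 - 1492) = √(-902392) = 2*I*√225598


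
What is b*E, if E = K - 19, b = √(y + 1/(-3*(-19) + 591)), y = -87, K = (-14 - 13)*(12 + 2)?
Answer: -1985*I*√4510/36 ≈ -3702.9*I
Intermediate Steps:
K = -378 (K = -27*14 = -378)
b = 5*I*√4510/36 (b = √(-87 + 1/(-3*(-19) + 591)) = √(-87 + 1/(57 + 591)) = √(-87 + 1/648) = √(-56375/648) = 5*I*√4510/36 ≈ 9.3273*I)
E = -397 (E = -378 - 19 = -397)
b*E = (5*I*√4510/36)*(-397) = -1985*I*√4510/36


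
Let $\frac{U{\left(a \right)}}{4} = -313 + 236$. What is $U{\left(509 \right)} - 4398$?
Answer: $-4706$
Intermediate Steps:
$U{\left(a \right)} = -308$ ($U{\left(a \right)} = 4 \left(-313 + 236\right) = 4 \left(-77\right) = -308$)
$U{\left(509 \right)} - 4398 = -308 - 4398 = -4706$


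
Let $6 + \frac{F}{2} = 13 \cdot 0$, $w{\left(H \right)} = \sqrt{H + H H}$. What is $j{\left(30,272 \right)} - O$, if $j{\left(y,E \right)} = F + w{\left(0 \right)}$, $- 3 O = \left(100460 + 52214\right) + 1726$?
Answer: $\frac{154364}{3} \approx 51455.0$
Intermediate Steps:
$w{\left(H \right)} = \sqrt{H + H^{2}}$
$O = - \frac{154400}{3}$ ($O = - \frac{\left(100460 + 52214\right) + 1726}{3} = - \frac{152674 + 1726}{3} = \left(- \frac{1}{3}\right) 154400 = - \frac{154400}{3} \approx -51467.0$)
$F = -12$ ($F = -12 + 2 \cdot 13 \cdot 0 = -12 + 2 \cdot 0 = -12 + 0 = -12$)
$j{\left(y,E \right)} = -12$ ($j{\left(y,E \right)} = -12 + \sqrt{0 \left(1 + 0\right)} = -12 + \sqrt{0 \cdot 1} = -12 + \sqrt{0} = -12 + 0 = -12$)
$j{\left(30,272 \right)} - O = -12 - - \frac{154400}{3} = -12 + \frac{154400}{3} = \frac{154364}{3}$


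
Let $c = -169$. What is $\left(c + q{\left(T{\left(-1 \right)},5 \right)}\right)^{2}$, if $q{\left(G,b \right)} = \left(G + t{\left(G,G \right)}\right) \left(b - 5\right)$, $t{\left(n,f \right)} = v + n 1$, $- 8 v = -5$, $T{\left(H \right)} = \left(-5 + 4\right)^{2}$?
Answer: $28561$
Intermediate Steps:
$T{\left(H \right)} = 1$ ($T{\left(H \right)} = \left(-1\right)^{2} = 1$)
$v = \frac{5}{8}$ ($v = \left(- \frac{1}{8}\right) \left(-5\right) = \frac{5}{8} \approx 0.625$)
$t{\left(n,f \right)} = \frac{5}{8} + n$ ($t{\left(n,f \right)} = \frac{5}{8} + n 1 = \frac{5}{8} + n$)
$q{\left(G,b \right)} = \left(-5 + b\right) \left(\frac{5}{8} + 2 G\right)$ ($q{\left(G,b \right)} = \left(G + \left(\frac{5}{8} + G\right)\right) \left(b - 5\right) = \left(\frac{5}{8} + 2 G\right) \left(-5 + b\right) = \left(-5 + b\right) \left(\frac{5}{8} + 2 G\right)$)
$\left(c + q{\left(T{\left(-1 \right)},5 \right)}\right)^{2} = \left(-169 + \left(- \frac{25}{8} - 10 + \frac{5}{8} \cdot 5 + 2 \cdot 1 \cdot 5\right)\right)^{2} = \left(-169 + \left(- \frac{25}{8} - 10 + \frac{25}{8} + 10\right)\right)^{2} = \left(-169 + 0\right)^{2} = \left(-169\right)^{2} = 28561$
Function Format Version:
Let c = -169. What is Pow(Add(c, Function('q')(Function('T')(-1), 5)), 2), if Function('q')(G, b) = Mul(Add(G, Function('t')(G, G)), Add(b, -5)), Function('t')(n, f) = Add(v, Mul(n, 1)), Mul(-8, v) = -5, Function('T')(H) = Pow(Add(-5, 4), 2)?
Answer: 28561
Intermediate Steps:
Function('T')(H) = 1 (Function('T')(H) = Pow(-1, 2) = 1)
v = Rational(5, 8) (v = Mul(Rational(-1, 8), -5) = Rational(5, 8) ≈ 0.62500)
Function('t')(n, f) = Add(Rational(5, 8), n) (Function('t')(n, f) = Add(Rational(5, 8), Mul(n, 1)) = Add(Rational(5, 8), n))
Function('q')(G, b) = Mul(Add(-5, b), Add(Rational(5, 8), Mul(2, G))) (Function('q')(G, b) = Mul(Add(G, Add(Rational(5, 8), G)), Add(b, -5)) = Mul(Add(Rational(5, 8), Mul(2, G)), Add(-5, b)) = Mul(Add(-5, b), Add(Rational(5, 8), Mul(2, G))))
Pow(Add(c, Function('q')(Function('T')(-1), 5)), 2) = Pow(Add(-169, Add(Rational(-25, 8), Mul(-10, 1), Mul(Rational(5, 8), 5), Mul(2, 1, 5))), 2) = Pow(Add(-169, Add(Rational(-25, 8), -10, Rational(25, 8), 10)), 2) = Pow(Add(-169, 0), 2) = Pow(-169, 2) = 28561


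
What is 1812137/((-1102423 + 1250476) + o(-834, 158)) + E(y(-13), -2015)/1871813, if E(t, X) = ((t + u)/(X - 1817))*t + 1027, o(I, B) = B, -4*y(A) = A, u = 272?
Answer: 207978505858222293/17009375931404416 ≈ 12.227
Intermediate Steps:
y(A) = -A/4
E(t, X) = 1027 + t*(272 + t)/(-1817 + X) (E(t, X) = ((t + 272)/(X - 1817))*t + 1027 = ((272 + t)/(-1817 + X))*t + 1027 = t*(272 + t)/(-1817 + X) + 1027 = 1027 + t*(272 + t)/(-1817 + X))
1812137/((-1102423 + 1250476) + o(-834, 158)) + E(y(-13), -2015)/1871813 = 1812137/((-1102423 + 1250476) + 158) + ((-1866059 + (-1/4*(-13))**2 + 272*(-1/4*(-13)) + 1027*(-2015))/(-1817 - 2015))/1871813 = 1812137/(148053 + 158) + ((-1866059 + (13/4)**2 + 272*(13/4) - 2069405)/(-3832))*(1/1871813) = 1812137/148211 - (-1866059 + 169/16 + 884 - 2069405)/3832*(1/1871813) = 1812137*(1/148211) - 1/3832*(-62953111/16)*(1/1871813) = 1812137/148211 + (62953111/61312)*(1/1871813) = 1812137/148211 + 62953111/114764598656 = 207978505858222293/17009375931404416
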